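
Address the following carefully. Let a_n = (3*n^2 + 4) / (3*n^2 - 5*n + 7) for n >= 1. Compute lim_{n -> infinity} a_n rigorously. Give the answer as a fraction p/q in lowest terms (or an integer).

Divide numerator and denominator by n^2, the highest power:
numerator / n^2 = 3 + 4/n^2
denominator / n^2 = 3 - 5/n + 7/n^2
As n -> infinity, all terms of the form c/n^k (k >= 1) tend to 0.
So numerator / n^2 -> 3 and denominator / n^2 -> 3.
Therefore lim a_n = 1.

1


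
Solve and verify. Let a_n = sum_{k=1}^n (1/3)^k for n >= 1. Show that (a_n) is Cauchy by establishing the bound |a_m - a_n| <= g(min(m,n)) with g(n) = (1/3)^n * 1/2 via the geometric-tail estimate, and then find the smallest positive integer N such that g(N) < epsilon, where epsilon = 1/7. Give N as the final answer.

For m > n >= 1: |a_m - a_n| = sum_{k=n+1}^m (1/3)^k < sum_{k=n+1}^infinity (1/3)^k = (1/3)^(n+1) / (1 - 1/3) = (1/3)^n * (1/3) * (3/2) = (1/3)^n * 1/2.
So g(n) = (1/3)^n / 2. Since g(n) -> 0, (a_n) is Cauchy.
Now solve g(N) < 1/7: (1/3)^N / 2 < 1/7 <=> 3^N > 1 / (2 * 1/7) = 7/2.
Check powers of 3: 3^1 = 3 <= 7/2, 3^2 = 9 > 7/2.
So the smallest such N is 2. Check: g(2) = 1/(2 * 9) = 1/18 < 1/7.

2


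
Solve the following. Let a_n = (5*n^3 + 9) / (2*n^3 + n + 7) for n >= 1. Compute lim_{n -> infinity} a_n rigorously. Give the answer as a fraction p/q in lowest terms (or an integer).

Divide numerator and denominator by n^3, the highest power:
numerator / n^3 = 5 + 9/n^3
denominator / n^3 = 2 + n^(-2) + 7/n^3
As n -> infinity, all terms of the form c/n^k (k >= 1) tend to 0.
So numerator / n^3 -> 5 and denominator / n^3 -> 2.
Therefore lim a_n = 5/2.

5/2


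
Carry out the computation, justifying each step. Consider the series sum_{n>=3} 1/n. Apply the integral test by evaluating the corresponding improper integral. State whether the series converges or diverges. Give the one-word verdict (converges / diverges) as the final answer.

Let f(x) = 1/x. Then f is positive, continuous, and decreasing on [3, infinity), so the integral test applies.
Compute the improper integral int_{3}^infinity f(x) dx:
  antiderivative F(x) = log(x).
  As x -> infinity, log(x) -> infinity.
  So int = infinity - log(3) = infinity. By the integral test, the series diverges.

diverges


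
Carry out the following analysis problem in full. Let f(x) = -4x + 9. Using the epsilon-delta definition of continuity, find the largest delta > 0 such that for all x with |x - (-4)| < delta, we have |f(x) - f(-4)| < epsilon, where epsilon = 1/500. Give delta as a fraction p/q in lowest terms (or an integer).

We compute f(-4) = -4*(-4) + 9 = 25.
|f(x) - f(-4)| = |-4x + 9 - (25)| = |-4(x - (-4))| = 4|x - (-4)|.
We need 4|x - (-4)| < 1/500, i.e. |x - (-4)| < 1/500 / 4 = 1/2000.
So any delta <= 1/2000 works. Conversely, if delta > 1/2000, then x = -4 + 1/2000 satisfies |x - (-4)| = 1/2000 < delta but |f(x) - f(-4)| = 4 * 1/2000 = 1/500, which is not < 1/500; so no larger delta works.
Hence the largest such delta is 1/2000.

1/2000


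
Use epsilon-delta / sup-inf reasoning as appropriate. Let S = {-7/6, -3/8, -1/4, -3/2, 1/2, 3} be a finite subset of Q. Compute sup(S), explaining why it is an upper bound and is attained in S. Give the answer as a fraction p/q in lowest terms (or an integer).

S is finite, so sup(S) = max(S).
Sorted decreasing:
3, 1/2, -1/4, -3/8, -7/6, -3/2
The extremum is 3.
For every x in S, x <= 3. And 3 is in S, so it is attained.
Therefore sup(S) = 3.

3


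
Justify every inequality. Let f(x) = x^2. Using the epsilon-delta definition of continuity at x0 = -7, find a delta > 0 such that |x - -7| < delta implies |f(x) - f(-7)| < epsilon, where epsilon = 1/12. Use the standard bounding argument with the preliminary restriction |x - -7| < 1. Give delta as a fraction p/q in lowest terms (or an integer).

Factor: |x^2 - (-7)^2| = |x - -7| * |x + -7|.
Impose |x - -7| < 1 first. Then |x + -7| = |(x - -7) + 2*(-7)| <= |x - -7| + 2*|-7| < 1 + 14 = 15.
So |x^2 - (-7)^2| < delta * 15.
We need delta * 15 <= 1/12, i.e. delta <= 1/12/15 = 1/180.
Since 1/180 < 1, this is tighter than 1; take delta = 1/180.
So delta = 1/180 works.

1/180


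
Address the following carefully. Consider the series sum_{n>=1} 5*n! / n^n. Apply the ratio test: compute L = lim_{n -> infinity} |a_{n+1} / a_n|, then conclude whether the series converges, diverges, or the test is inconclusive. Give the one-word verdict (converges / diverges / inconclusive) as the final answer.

Let a_n denote the general term. Form the ratio a_{n+1}/a_n and simplify:
a_{n+1}/a_n = (n/(n + 1))^n
Take the limit as n -> infinity: L = exp(-1).
Since L = exp(-1) < 1, the ratio test implies the series converges.

converges


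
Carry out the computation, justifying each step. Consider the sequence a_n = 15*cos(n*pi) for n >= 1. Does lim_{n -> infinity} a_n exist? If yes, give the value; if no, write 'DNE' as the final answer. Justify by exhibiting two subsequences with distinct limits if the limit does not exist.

Examine the behaviour of a_n along subsequences.
cos(n*pi) = (-1)^n, so a_n = 15*(-1)^n. a_{2k} = 15 -> 15. a_{2k+1} = -15 -> -15.
Since these two subsequential limits are 15 and -15, distinct, the full sequence cannot converge (a convergent sequence has all subsequences tending to the same limit). So lim a_n does not exist.

DNE


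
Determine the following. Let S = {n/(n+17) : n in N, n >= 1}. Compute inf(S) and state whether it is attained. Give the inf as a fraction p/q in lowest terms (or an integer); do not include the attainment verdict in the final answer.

Analysis:
- Values: 1/18, 2/19, 3/20, 4/21, ... strictly increasing.
- Minimum is 1/18 (n=1); inf = 1/18 (attained).
- n/(n+17) = 1 - 17/(n+17) -> 1 from below as n -> infinity, and never equals 1.
- So sup = 1 (not attained).
Conclusion: inf(S) = 1/18, attained in S.

1/18


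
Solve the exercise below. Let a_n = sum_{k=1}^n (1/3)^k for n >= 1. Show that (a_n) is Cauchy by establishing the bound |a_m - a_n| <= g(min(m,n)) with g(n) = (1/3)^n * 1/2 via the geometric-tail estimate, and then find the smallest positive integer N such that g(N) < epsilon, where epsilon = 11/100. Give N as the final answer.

For m > n >= 1: |a_m - a_n| = sum_{k=n+1}^m (1/3)^k < sum_{k=n+1}^infinity (1/3)^k = (1/3)^(n+1) / (1 - 1/3) = (1/3)^n * (1/3) * (3/2) = (1/3)^n * 1/2.
So g(n) = (1/3)^n / 2. Since g(n) -> 0, (a_n) is Cauchy.
Now solve g(N) < 11/100: (1/3)^N / 2 < 11/100 <=> 3^N > 1 / (2 * 11/100) = 50/11.
Check powers of 3: 3^1 = 3 <= 50/11, 3^2 = 9 > 50/11.
So the smallest such N is 2. Check: g(2) = 1/(2 * 9) = 1/18 < 11/100.

2


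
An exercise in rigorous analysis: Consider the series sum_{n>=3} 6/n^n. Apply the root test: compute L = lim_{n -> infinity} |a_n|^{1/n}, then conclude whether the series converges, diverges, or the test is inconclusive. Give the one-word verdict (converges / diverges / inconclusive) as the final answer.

Let a_n denote the general term. Form |a_n|^(1/n) and simplify:
|a_n|^(1/n) = 6^(1/n)/n
Take the limit as n -> infinity: L = 0.
Since L = 0 < 1, the root test implies convergence.

converges


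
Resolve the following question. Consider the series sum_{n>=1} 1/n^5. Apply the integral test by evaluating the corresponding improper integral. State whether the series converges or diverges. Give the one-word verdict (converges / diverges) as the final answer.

Let f(x) = x^(-5). Then f is positive, continuous, and decreasing on [1, infinity), so the integral test applies.
Compute the improper integral int_{1}^infinity f(x) dx:
  antiderivative F(x) = -1/(4*x^4).
  As x -> infinity, F(x) -> 0 (since p = 5 > 1).
  So int = F(infinity) - F(1) = 0 - (-1/4) = 1/4.
  Finite, so by the integral test, the series converges.

converges


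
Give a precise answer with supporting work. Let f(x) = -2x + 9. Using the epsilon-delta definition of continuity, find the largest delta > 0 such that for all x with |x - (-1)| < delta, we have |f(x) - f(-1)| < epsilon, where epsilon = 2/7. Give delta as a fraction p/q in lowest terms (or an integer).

We compute f(-1) = -2*(-1) + 9 = 11.
|f(x) - f(-1)| = |-2x + 9 - (11)| = |-2(x - (-1))| = 2|x - (-1)|.
We need 2|x - (-1)| < 2/7, i.e. |x - (-1)| < 2/7 / 2 = 1/7.
So any delta <= 1/7 works. Conversely, if delta > 1/7, then x = -1 + 1/7 satisfies |x - (-1)| = 1/7 < delta but |f(x) - f(-1)| = 2 * 1/7 = 2/7, which is not < 2/7; so no larger delta works.
Hence the largest such delta is 1/7.

1/7


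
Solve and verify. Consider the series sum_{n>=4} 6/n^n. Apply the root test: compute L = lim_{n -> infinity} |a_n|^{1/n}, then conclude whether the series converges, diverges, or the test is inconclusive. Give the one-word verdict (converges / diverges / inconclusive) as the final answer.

Let a_n denote the general term. Form |a_n|^(1/n) and simplify:
|a_n|^(1/n) = 6^(1/n)/n
Take the limit as n -> infinity: L = 0.
Since L = 0 < 1, the root test implies convergence.

converges


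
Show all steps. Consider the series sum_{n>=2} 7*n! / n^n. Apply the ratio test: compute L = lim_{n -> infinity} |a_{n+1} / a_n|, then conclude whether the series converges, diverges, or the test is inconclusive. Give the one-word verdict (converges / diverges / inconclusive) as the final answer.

Let a_n denote the general term. Form the ratio a_{n+1}/a_n and simplify:
a_{n+1}/a_n = (n/(n + 1))^n
Take the limit as n -> infinity: L = exp(-1).
Since L = exp(-1) < 1, the ratio test implies the series converges.

converges


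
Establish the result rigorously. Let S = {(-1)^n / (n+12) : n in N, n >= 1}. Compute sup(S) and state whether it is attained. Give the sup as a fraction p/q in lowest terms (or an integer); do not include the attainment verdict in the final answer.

Analysis:
- Values: -1/13, 1/14, -1/15, 1/16, -1/17, ...
- Positive terms (even n): 1/(2+12), 1/(4+12), ... decreasing -> max = 1/14 (n=2).
- Negative terms (odd n): -1/(1+12), -1/(3+12), ... increasing -> min = -1/13 (n=1).
- So sup = 1/14 (attained at n=2); inf = -1/13 (attained at n=1).
Conclusion: sup(S) = 1/14, attained in S.

1/14


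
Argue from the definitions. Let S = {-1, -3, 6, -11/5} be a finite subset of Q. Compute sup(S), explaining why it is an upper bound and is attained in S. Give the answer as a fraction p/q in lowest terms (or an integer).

S is finite, so sup(S) = max(S).
Sorted decreasing:
6, -1, -11/5, -3
The extremum is 6.
For every x in S, x <= 6. And 6 is in S, so it is attained.
Therefore sup(S) = 6.

6


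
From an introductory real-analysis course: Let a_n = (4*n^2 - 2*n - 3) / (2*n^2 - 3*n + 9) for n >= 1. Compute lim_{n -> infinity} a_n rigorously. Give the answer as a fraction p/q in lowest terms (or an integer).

Divide numerator and denominator by n^2, the highest power:
numerator / n^2 = 4 - 2/n - 3/n^2
denominator / n^2 = 2 - 3/n + 9/n^2
As n -> infinity, all terms of the form c/n^k (k >= 1) tend to 0.
So numerator / n^2 -> 4 and denominator / n^2 -> 2.
Therefore lim a_n = 2.

2


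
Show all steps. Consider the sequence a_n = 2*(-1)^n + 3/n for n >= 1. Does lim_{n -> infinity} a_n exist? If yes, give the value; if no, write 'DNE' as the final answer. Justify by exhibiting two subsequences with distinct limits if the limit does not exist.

Examine the behaviour of a_n along subsequences.
a_{2k} = 2 + 3/(2k) -> 2. a_{2k+1} = -2 + 3/(2k+1) -> -2.
Since these two subsequential limits are 2 and -2, distinct, the full sequence cannot converge (a convergent sequence has all subsequences tending to the same limit). So lim a_n does not exist.

DNE


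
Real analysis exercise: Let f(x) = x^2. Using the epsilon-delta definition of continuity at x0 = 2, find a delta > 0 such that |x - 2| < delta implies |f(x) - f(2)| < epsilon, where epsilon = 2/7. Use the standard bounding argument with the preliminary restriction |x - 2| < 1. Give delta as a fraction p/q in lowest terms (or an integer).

Factor: |x^2 - (2)^2| = |x - 2| * |x + 2|.
Impose |x - 2| < 1 first. Then |x + 2| = |(x - 2) + 2*(2)| <= |x - 2| + 2*|2| < 1 + 4 = 5.
So |x^2 - (2)^2| < delta * 5.
We need delta * 5 <= 2/7, i.e. delta <= 2/7/5 = 2/35.
Since 2/35 < 1, this is tighter than 1; take delta = 2/35.
So delta = 2/35 works.

2/35


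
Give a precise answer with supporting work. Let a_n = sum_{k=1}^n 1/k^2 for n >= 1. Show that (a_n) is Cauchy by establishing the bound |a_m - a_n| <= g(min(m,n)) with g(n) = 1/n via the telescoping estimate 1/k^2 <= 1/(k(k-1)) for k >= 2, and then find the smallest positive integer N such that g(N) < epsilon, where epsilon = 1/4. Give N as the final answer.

For m > n >= 1: |a_m - a_n| = sum_{k=n+1}^m 1/k^2.
Use 1/k^2 <= 1/(k(k-1)) = 1/(k-1) - 1/k for k >= 2:
sum_{k=n+1}^m 1/k^2 <= sum_{k=n+1}^m (1/(k-1) - 1/k) = 1/n - 1/m <= 1/n.
By symmetry the same bound holds with n,m swapped, so |a_m - a_n| <= 1/min(m,n) = g(min(m,n)). Since g(n) -> 0, (a_n) is Cauchy.
Now solve g(N) < 1/4: 1/N < 1/4 <=> N > 1/(1/4) = 4.
The smallest integer strictly greater than 4 is N = 5.
Check: g(5) = 1/5 < 1/4; g(4) = 1/4 >= 1/4. So N = 5.

5


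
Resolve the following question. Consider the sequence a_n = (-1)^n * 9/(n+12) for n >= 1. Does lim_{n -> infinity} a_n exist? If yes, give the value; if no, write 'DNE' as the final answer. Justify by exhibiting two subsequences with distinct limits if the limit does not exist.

Examine the behaviour of a_n along subsequences.
Even-n subsequence a_{2k} = 9/(2k+12) -> 0. Odd-n subsequence a_{2k+1} = -9/(2k+13) -> 0. Both tend to 0, which suggests the limit is 0; verify directly.
|a_n - 0| = 9/(n+12) < 9/n for every n >= 1.
Given epsilon > 0, choose a positive integer N > 9/epsilon. Then for all n >= N, |a_n| < 9/n <= 9/N < epsilon.
So by the definition of the limit, lim a_n exists and equals 0.

0


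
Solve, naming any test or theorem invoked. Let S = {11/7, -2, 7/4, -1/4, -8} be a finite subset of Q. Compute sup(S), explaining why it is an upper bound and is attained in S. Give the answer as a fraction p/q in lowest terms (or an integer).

S is finite, so sup(S) = max(S).
Sorted decreasing:
7/4, 11/7, -1/4, -2, -8
The extremum is 7/4.
For every x in S, x <= 7/4. And 7/4 is in S, so it is attained.
Therefore sup(S) = 7/4.

7/4


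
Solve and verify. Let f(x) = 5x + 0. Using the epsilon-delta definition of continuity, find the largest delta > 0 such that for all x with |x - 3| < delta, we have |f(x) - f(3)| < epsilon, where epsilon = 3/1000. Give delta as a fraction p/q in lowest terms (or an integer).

We compute f(3) = 5*(3) + 0 = 15.
|f(x) - f(3)| = |5x + 0 - (15)| = |5(x - 3)| = 5|x - 3|.
We need 5|x - 3| < 3/1000, i.e. |x - 3| < 3/1000 / 5 = 3/5000.
So any delta <= 3/5000 works. Conversely, if delta > 3/5000, then x = 3 + 3/5000 satisfies |x - 3| = 3/5000 < delta but |f(x) - f(3)| = 5 * 3/5000 = 3/1000, which is not < 3/1000; so no larger delta works.
Hence the largest such delta is 3/5000.

3/5000


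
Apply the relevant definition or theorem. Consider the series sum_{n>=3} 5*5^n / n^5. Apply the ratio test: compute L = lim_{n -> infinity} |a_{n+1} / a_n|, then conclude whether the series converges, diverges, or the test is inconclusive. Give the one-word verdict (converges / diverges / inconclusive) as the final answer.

Let a_n denote the general term. Form the ratio a_{n+1}/a_n and simplify:
a_{n+1}/a_n = 5*n^5/(n + 1)^5
Take the limit as n -> infinity: L = 5.
Since L = 5 > 1 (or L = infinity), the ratio test implies the series diverges.

diverges


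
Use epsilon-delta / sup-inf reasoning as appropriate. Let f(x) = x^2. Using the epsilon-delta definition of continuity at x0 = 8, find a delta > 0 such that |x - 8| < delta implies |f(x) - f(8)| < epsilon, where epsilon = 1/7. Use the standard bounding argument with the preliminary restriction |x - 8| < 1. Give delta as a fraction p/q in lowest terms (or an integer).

Factor: |x^2 - (8)^2| = |x - 8| * |x + 8|.
Impose |x - 8| < 1 first. Then |x + 8| = |(x - 8) + 2*(8)| <= |x - 8| + 2*|8| < 1 + 16 = 17.
So |x^2 - (8)^2| < delta * 17.
We need delta * 17 <= 1/7, i.e. delta <= 1/7/17 = 1/119.
Since 1/119 < 1, this is tighter than 1; take delta = 1/119.
So delta = 1/119 works.

1/119


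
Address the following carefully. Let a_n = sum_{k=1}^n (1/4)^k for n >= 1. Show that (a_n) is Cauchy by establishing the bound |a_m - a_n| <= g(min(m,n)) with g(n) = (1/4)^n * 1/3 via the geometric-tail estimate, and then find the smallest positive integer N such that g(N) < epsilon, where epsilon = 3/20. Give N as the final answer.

For m > n >= 1: |a_m - a_n| = sum_{k=n+1}^m (1/4)^k < sum_{k=n+1}^infinity (1/4)^k = (1/4)^(n+1) / (1 - 1/4) = (1/4)^n * (1/4) * (4/3) = (1/4)^n * 1/3.
So g(n) = (1/4)^n / 3. Since g(n) -> 0, (a_n) is Cauchy.
Now solve g(N) < 3/20: (1/4)^N / 3 < 3/20 <=> 4^N > 1 / (3 * 3/20) = 20/9.
Check powers of 4: 4^0 = 1 <= 20/9, 4^1 = 4 > 20/9.
So the smallest such N is 1. Check: g(1) = 1/(3 * 4) = 1/12 < 3/20.

1


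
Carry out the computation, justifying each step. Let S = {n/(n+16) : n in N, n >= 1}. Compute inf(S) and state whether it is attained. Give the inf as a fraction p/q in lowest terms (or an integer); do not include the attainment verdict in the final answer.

Analysis:
- Values: 1/17, 1/9, 3/19, 1/5, ... strictly increasing.
- Minimum is 1/17 (n=1); inf = 1/17 (attained).
- n/(n+16) = 1 - 16/(n+16) -> 1 from below as n -> infinity, and never equals 1.
- So sup = 1 (not attained).
Conclusion: inf(S) = 1/17, attained in S.

1/17


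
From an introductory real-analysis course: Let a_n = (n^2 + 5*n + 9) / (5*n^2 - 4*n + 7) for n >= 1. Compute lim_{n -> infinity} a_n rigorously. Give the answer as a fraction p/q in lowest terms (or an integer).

Divide numerator and denominator by n^2, the highest power:
numerator / n^2 = 1 + 5/n + 9/n^2
denominator / n^2 = 5 - 4/n + 7/n^2
As n -> infinity, all terms of the form c/n^k (k >= 1) tend to 0.
So numerator / n^2 -> 1 and denominator / n^2 -> 5.
Therefore lim a_n = 1/5.

1/5


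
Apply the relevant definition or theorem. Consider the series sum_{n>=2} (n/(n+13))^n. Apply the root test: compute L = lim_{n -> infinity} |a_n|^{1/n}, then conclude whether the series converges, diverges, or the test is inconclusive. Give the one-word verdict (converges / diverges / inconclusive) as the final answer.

Let a_n denote the general term. Form |a_n|^(1/n) and simplify:
|a_n|^(1/n) = n/(n + 13)
Take the limit as n -> infinity: L = 1.
Since L = 1, the root test is inconclusive. (In fact a_n = (n/(n+13))^n -> e^(-13) != 0, so the nth-term test shows divergence; but the root test itself gives no conclusion.)

inconclusive


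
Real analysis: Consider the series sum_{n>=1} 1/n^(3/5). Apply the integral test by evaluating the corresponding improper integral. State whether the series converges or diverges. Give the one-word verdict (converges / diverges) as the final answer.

Let f(x) = x^(-3/5). Then f is positive, continuous, and decreasing on [1, infinity), so the integral test applies.
Compute the improper integral int_{1}^infinity f(x) dx:
  antiderivative F(x) = 5*x^(2/5)/2.
  As x -> infinity, F(x) -> infinity (since p = 3/5 < 1).
  So the integral diverges. By the integral test, the series diverges.

diverges


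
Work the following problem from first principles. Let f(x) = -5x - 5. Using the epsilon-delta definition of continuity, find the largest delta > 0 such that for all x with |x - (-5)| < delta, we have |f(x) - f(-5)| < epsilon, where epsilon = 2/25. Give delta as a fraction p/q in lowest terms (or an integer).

We compute f(-5) = -5*(-5) - 5 = 20.
|f(x) - f(-5)| = |-5x - 5 - (20)| = |-5(x - (-5))| = 5|x - (-5)|.
We need 5|x - (-5)| < 2/25, i.e. |x - (-5)| < 2/25 / 5 = 2/125.
So any delta <= 2/125 works. Conversely, if delta > 2/125, then x = -5 + 2/125 satisfies |x - (-5)| = 2/125 < delta but |f(x) - f(-5)| = 5 * 2/125 = 2/25, which is not < 2/25; so no larger delta works.
Hence the largest such delta is 2/125.

2/125


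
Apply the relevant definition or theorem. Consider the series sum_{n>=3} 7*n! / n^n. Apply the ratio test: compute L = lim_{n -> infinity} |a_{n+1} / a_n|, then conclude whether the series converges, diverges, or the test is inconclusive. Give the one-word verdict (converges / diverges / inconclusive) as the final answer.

Let a_n denote the general term. Form the ratio a_{n+1}/a_n and simplify:
a_{n+1}/a_n = (n/(n + 1))^n
Take the limit as n -> infinity: L = exp(-1).
Since L = exp(-1) < 1, the ratio test implies the series converges.

converges


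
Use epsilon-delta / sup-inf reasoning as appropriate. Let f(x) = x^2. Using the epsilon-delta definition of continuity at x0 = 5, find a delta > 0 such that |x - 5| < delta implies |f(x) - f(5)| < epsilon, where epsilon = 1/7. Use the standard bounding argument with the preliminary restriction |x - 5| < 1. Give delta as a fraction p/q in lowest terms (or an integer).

Factor: |x^2 - (5)^2| = |x - 5| * |x + 5|.
Impose |x - 5| < 1 first. Then |x + 5| = |(x - 5) + 2*(5)| <= |x - 5| + 2*|5| < 1 + 10 = 11.
So |x^2 - (5)^2| < delta * 11.
We need delta * 11 <= 1/7, i.e. delta <= 1/7/11 = 1/77.
Since 1/77 < 1, this is tighter than 1; take delta = 1/77.
So delta = 1/77 works.

1/77


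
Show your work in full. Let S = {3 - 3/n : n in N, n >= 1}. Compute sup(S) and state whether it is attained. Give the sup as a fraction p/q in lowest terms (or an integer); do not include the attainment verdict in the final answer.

Analysis:
- Values: 0, 3/2, 2, 9/4, ... strictly increasing.
- Minimum is 0 (n=1); inf = 0 (attained).
- 3 - 3/n -> 3 from below; sup = 3, not attained.
Conclusion: sup(S) = 3, not attained in S.

3


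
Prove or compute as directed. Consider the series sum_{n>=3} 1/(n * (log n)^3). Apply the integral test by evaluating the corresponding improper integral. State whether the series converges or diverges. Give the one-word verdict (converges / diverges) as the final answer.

Let f(x) = 1/(x*log(x)^3). Then f is positive, continuous, and decreasing on [3, infinity), so the integral test applies.
Compute the improper integral int_{3}^infinity f(x) dx:
  antiderivative F(x) = -1/(2*log(x)^2).
  F(x) -> 0 as x -> infinity.  int = 0 - F(3) = 1/(2*log(3)^2) < infinity. By the integral test, the series converges.

converges


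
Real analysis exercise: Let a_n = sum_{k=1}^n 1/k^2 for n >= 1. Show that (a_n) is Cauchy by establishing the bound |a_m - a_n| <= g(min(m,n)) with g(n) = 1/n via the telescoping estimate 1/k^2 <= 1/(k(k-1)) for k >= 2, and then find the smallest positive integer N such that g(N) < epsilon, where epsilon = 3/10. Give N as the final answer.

For m > n >= 1: |a_m - a_n| = sum_{k=n+1}^m 1/k^2.
Use 1/k^2 <= 1/(k(k-1)) = 1/(k-1) - 1/k for k >= 2:
sum_{k=n+1}^m 1/k^2 <= sum_{k=n+1}^m (1/(k-1) - 1/k) = 1/n - 1/m <= 1/n.
By symmetry the same bound holds with n,m swapped, so |a_m - a_n| <= 1/min(m,n) = g(min(m,n)). Since g(n) -> 0, (a_n) is Cauchy.
Now solve g(N) < 3/10: 1/N < 3/10 <=> N > 1/(3/10) = 10/3.
The smallest integer strictly greater than 10/3 is N = 4.
Check: g(4) = 1/4 < 3/10; g(3) = 1/3 >= 3/10. So N = 4.

4


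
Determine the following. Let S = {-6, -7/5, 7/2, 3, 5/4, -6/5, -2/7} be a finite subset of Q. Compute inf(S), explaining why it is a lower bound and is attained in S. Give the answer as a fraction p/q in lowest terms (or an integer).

S is finite, so inf(S) = min(S).
Sorted increasing:
-6, -7/5, -6/5, -2/7, 5/4, 3, 7/2
The extremum is -6.
For every x in S, x >= -6. And -6 is in S, so it is attained.
Therefore inf(S) = -6.

-6


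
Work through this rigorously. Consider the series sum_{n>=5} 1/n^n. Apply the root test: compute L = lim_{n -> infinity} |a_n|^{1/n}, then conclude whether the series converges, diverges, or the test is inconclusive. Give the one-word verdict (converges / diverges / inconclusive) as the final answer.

Let a_n denote the general term. Form |a_n|^(1/n) and simplify:
|a_n|^(1/n) = 1/n
Take the limit as n -> infinity: L = 0.
Since L = 0 < 1, the root test implies convergence.

converges


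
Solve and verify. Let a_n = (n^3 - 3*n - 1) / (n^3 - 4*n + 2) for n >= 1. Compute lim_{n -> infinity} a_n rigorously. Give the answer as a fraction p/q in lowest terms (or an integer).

Divide numerator and denominator by n^3, the highest power:
numerator / n^3 = 1 - 3/n^2 - 1/n^3
denominator / n^3 = 1 - 4/n^2 + 2/n^3
As n -> infinity, all terms of the form c/n^k (k >= 1) tend to 0.
So numerator / n^3 -> 1 and denominator / n^3 -> 1.
Therefore lim a_n = 1.

1


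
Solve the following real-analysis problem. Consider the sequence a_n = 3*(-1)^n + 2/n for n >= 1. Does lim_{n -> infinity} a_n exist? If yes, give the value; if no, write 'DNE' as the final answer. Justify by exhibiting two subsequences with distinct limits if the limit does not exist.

Examine the behaviour of a_n along subsequences.
a_{2k} = 3 + 2/(2k) -> 3. a_{2k+1} = -3 + 2/(2k+1) -> -3.
Since these two subsequential limits are 3 and -3, distinct, the full sequence cannot converge (a convergent sequence has all subsequences tending to the same limit). So lim a_n does not exist.

DNE


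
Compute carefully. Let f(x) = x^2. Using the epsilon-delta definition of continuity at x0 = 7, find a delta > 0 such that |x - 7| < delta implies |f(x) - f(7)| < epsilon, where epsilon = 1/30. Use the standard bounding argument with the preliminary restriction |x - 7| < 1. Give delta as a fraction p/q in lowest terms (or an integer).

Factor: |x^2 - (7)^2| = |x - 7| * |x + 7|.
Impose |x - 7| < 1 first. Then |x + 7| = |(x - 7) + 2*(7)| <= |x - 7| + 2*|7| < 1 + 14 = 15.
So |x^2 - (7)^2| < delta * 15.
We need delta * 15 <= 1/30, i.e. delta <= 1/30/15 = 1/450.
Since 1/450 < 1, this is tighter than 1; take delta = 1/450.
So delta = 1/450 works.

1/450


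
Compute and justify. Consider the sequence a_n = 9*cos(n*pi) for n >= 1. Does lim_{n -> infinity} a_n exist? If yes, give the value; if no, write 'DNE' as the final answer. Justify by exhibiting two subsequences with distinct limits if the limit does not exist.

Examine the behaviour of a_n along subsequences.
cos(n*pi) = (-1)^n, so a_n = 9*(-1)^n. a_{2k} = 9 -> 9. a_{2k+1} = -9 -> -9.
Since these two subsequential limits are 9 and -9, distinct, the full sequence cannot converge (a convergent sequence has all subsequences tending to the same limit). So lim a_n does not exist.

DNE


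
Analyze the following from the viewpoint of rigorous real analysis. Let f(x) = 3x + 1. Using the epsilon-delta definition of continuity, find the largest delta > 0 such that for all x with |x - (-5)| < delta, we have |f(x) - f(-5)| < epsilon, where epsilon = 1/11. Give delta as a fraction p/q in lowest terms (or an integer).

We compute f(-5) = 3*(-5) + 1 = -14.
|f(x) - f(-5)| = |3x + 1 - (-14)| = |3(x - (-5))| = 3|x - (-5)|.
We need 3|x - (-5)| < 1/11, i.e. |x - (-5)| < 1/11 / 3 = 1/33.
So any delta <= 1/33 works. Conversely, if delta > 1/33, then x = -5 + 1/33 satisfies |x - (-5)| = 1/33 < delta but |f(x) - f(-5)| = 3 * 1/33 = 1/11, which is not < 1/11; so no larger delta works.
Hence the largest such delta is 1/33.

1/33


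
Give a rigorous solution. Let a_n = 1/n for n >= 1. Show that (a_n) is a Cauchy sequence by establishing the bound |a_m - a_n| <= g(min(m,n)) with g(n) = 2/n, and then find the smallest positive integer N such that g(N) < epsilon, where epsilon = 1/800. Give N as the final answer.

For any m, n >= 1, by the triangle inequality:
|a_m - a_n| = |1/m - 1/n| <= 1/m + 1/n <= 2/min(m,n).
So g(n) = 2/n bounds the Cauchy difference. Since g(n) -> 0, (a_n) is Cauchy.
Now solve g(N) < 1/800: 2/N < 1/800 <=> N > 2 / (1/800) = 1600.
The smallest integer strictly greater than 1600 is N = 1601.
Check: g(1601) = 2/1601 = 2/1601 < 1/800; g(1600) = 1/800 >= 1/800. So N = 1601.

1601


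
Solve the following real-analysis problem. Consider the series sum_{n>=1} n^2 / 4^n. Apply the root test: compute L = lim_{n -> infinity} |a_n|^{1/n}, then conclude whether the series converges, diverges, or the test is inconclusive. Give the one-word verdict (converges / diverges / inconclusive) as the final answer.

Let a_n denote the general term. Form |a_n|^(1/n) and simplify:
|a_n|^(1/n) = n^(2/n)/4
Take the limit as n -> infinity: L = 1/4.
Since L = 1/4 < 1, the root test implies convergence.

converges


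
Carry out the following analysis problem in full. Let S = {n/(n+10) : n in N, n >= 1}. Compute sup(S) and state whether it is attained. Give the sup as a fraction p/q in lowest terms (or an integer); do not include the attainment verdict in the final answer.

Analysis:
- Values: 1/11, 1/6, 3/13, 2/7, ... strictly increasing.
- Minimum is 1/11 (n=1); inf = 1/11 (attained).
- n/(n+10) = 1 - 10/(n+10) -> 1 from below as n -> infinity, and never equals 1.
- So sup = 1 (not attained).
Conclusion: sup(S) = 1, not attained in S.

1


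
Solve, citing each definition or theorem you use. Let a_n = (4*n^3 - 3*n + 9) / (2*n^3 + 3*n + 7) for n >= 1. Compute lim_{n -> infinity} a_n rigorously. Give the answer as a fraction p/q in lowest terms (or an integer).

Divide numerator and denominator by n^3, the highest power:
numerator / n^3 = 4 - 3/n^2 + 9/n^3
denominator / n^3 = 2 + 3/n^2 + 7/n^3
As n -> infinity, all terms of the form c/n^k (k >= 1) tend to 0.
So numerator / n^3 -> 4 and denominator / n^3 -> 2.
Therefore lim a_n = 2.

2


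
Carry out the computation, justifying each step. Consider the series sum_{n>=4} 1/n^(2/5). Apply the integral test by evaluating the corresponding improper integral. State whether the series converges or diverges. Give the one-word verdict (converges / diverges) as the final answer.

Let f(x) = x^(-2/5). Then f is positive, continuous, and decreasing on [4, infinity), so the integral test applies.
Compute the improper integral int_{4}^infinity f(x) dx:
  antiderivative F(x) = 5*x^(3/5)/3.
  As x -> infinity, F(x) -> infinity (since p = 2/5 < 1).
  So the integral diverges. By the integral test, the series diverges.

diverges


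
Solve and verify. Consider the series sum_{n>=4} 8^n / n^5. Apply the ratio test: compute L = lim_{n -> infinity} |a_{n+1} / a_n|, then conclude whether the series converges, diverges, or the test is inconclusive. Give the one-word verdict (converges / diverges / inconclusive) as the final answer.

Let a_n denote the general term. Form the ratio a_{n+1}/a_n and simplify:
a_{n+1}/a_n = 8*n^5/(n + 1)^5
Take the limit as n -> infinity: L = 8.
Since L = 8 > 1 (or L = infinity), the ratio test implies the series diverges.

diverges


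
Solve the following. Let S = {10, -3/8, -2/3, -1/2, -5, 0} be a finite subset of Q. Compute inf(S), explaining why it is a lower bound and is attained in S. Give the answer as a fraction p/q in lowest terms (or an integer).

S is finite, so inf(S) = min(S).
Sorted increasing:
-5, -2/3, -1/2, -3/8, 0, 10
The extremum is -5.
For every x in S, x >= -5. And -5 is in S, so it is attained.
Therefore inf(S) = -5.

-5


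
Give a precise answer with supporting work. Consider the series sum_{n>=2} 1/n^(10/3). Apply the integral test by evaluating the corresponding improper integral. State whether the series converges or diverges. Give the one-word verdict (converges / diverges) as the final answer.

Let f(x) = x^(-10/3). Then f is positive, continuous, and decreasing on [2, infinity), so the integral test applies.
Compute the improper integral int_{2}^infinity f(x) dx:
  antiderivative F(x) = -3/(7*x^(7/3)).
  As x -> infinity, F(x) -> 0 (since p = 10/3 > 1).
  So int = F(infinity) - F(2) = 0 - (-3*2^(2/3)/56) = 3*2^(2/3)/56.
  Finite, so by the integral test, the series converges.

converges


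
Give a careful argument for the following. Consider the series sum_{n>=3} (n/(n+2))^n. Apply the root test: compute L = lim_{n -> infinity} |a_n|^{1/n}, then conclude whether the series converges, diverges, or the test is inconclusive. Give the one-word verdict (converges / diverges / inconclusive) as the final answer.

Let a_n denote the general term. Form |a_n|^(1/n) and simplify:
|a_n|^(1/n) = n/(n + 2)
Take the limit as n -> infinity: L = 1.
Since L = 1, the root test is inconclusive. (In fact a_n = (n/(n+2))^n -> e^(-2) != 0, so the nth-term test shows divergence; but the root test itself gives no conclusion.)

inconclusive


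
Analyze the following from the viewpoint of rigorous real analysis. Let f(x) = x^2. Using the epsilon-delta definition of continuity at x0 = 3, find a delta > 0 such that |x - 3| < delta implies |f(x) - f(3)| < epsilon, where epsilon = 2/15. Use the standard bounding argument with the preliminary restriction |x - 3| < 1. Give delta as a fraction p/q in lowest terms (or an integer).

Factor: |x^2 - (3)^2| = |x - 3| * |x + 3|.
Impose |x - 3| < 1 first. Then |x + 3| = |(x - 3) + 2*(3)| <= |x - 3| + 2*|3| < 1 + 6 = 7.
So |x^2 - (3)^2| < delta * 7.
We need delta * 7 <= 2/15, i.e. delta <= 2/15/7 = 2/105.
Since 2/105 < 1, this is tighter than 1; take delta = 2/105.
So delta = 2/105 works.

2/105


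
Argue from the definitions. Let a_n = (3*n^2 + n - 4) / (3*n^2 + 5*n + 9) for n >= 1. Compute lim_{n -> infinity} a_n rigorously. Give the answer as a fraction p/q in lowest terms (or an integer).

Divide numerator and denominator by n^2, the highest power:
numerator / n^2 = 3 + 1/n - 4/n^2
denominator / n^2 = 3 + 5/n + 9/n^2
As n -> infinity, all terms of the form c/n^k (k >= 1) tend to 0.
So numerator / n^2 -> 3 and denominator / n^2 -> 3.
Therefore lim a_n = 1.

1


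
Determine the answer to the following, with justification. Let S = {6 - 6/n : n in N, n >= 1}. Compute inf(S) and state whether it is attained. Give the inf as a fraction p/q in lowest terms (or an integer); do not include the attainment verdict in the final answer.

Analysis:
- Values: 0, 3, 4, 9/2, ... strictly increasing.
- Minimum is 0 (n=1); inf = 0 (attained).
- 6 - 6/n -> 6 from below; sup = 6, not attained.
Conclusion: inf(S) = 0, attained in S.

0


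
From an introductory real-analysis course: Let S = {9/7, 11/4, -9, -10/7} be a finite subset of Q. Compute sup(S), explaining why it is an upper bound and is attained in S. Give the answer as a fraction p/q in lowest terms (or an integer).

S is finite, so sup(S) = max(S).
Sorted decreasing:
11/4, 9/7, -10/7, -9
The extremum is 11/4.
For every x in S, x <= 11/4. And 11/4 is in S, so it is attained.
Therefore sup(S) = 11/4.

11/4


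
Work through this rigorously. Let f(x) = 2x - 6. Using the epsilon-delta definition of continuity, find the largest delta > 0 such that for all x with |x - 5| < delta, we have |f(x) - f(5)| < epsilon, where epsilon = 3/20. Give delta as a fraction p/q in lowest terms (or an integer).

We compute f(5) = 2*(5) - 6 = 4.
|f(x) - f(5)| = |2x - 6 - (4)| = |2(x - 5)| = 2|x - 5|.
We need 2|x - 5| < 3/20, i.e. |x - 5| < 3/20 / 2 = 3/40.
So any delta <= 3/40 works. Conversely, if delta > 3/40, then x = 5 + 3/40 satisfies |x - 5| = 3/40 < delta but |f(x) - f(5)| = 2 * 3/40 = 3/20, which is not < 3/20; so no larger delta works.
Hence the largest such delta is 3/40.

3/40


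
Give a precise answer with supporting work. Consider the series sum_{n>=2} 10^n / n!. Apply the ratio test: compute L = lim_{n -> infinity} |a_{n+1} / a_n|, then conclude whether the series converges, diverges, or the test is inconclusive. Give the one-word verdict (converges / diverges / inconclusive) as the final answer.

Let a_n denote the general term. Form the ratio a_{n+1}/a_n and simplify:
a_{n+1}/a_n = 10/(n + 1)
Take the limit as n -> infinity: L = 0.
Since L = 0 < 1, the ratio test implies the series converges.

converges


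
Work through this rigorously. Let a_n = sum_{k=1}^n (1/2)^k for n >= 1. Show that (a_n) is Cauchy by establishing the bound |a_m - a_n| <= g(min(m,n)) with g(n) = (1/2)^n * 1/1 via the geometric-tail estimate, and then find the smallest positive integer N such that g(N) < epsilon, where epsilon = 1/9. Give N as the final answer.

For m > n >= 1: |a_m - a_n| = sum_{k=n+1}^m (1/2)^k < sum_{k=n+1}^infinity (1/2)^k = (1/2)^(n+1) / (1 - 1/2) = (1/2)^n * (1/2) * (2/1) = (1/2)^n * 1/1.
So g(n) = (1/2)^n / 1. Since g(n) -> 0, (a_n) is Cauchy.
Now solve g(N) < 1/9: (1/2)^N / 1 < 1/9 <=> 2^N > 1 / (1 * 1/9) = 9.
Check powers of 2: 2^3 = 8 <= 9, 2^4 = 16 > 9.
So the smallest such N is 4. Check: g(4) = 1/(1 * 16) = 1/16 < 1/9.

4


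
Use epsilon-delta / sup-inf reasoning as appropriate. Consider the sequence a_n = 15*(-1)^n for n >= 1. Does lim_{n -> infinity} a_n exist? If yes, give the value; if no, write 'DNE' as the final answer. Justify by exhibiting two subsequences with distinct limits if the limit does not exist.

Examine the behaviour of a_n along subsequences.
Even-n subsequence a_{2k} = 15 -> 15. Odd-n subsequence a_{2k+1} = -15 -> -15.
Since these two subsequential limits are 15 and -15, distinct, the full sequence cannot converge (a convergent sequence has all subsequences tending to the same limit). So lim a_n does not exist.

DNE


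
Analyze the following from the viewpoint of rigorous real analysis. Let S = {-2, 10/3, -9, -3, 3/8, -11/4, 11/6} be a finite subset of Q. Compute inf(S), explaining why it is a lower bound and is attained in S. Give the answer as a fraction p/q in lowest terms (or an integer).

S is finite, so inf(S) = min(S).
Sorted increasing:
-9, -3, -11/4, -2, 3/8, 11/6, 10/3
The extremum is -9.
For every x in S, x >= -9. And -9 is in S, so it is attained.
Therefore inf(S) = -9.

-9


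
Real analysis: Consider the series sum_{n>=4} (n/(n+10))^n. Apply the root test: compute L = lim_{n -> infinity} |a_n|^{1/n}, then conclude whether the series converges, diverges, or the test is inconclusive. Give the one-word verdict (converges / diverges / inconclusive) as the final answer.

Let a_n denote the general term. Form |a_n|^(1/n) and simplify:
|a_n|^(1/n) = n/(n + 10)
Take the limit as n -> infinity: L = 1.
Since L = 1, the root test is inconclusive. (In fact a_n = (n/(n+10))^n -> e^(-10) != 0, so the nth-term test shows divergence; but the root test itself gives no conclusion.)

inconclusive


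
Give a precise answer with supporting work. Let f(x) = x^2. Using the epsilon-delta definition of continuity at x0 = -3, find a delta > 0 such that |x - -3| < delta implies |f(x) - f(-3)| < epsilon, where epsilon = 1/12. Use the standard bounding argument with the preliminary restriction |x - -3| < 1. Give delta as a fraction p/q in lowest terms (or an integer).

Factor: |x^2 - (-3)^2| = |x - -3| * |x + -3|.
Impose |x - -3| < 1 first. Then |x + -3| = |(x - -3) + 2*(-3)| <= |x - -3| + 2*|-3| < 1 + 6 = 7.
So |x^2 - (-3)^2| < delta * 7.
We need delta * 7 <= 1/12, i.e. delta <= 1/12/7 = 1/84.
Since 1/84 < 1, this is tighter than 1; take delta = 1/84.
So delta = 1/84 works.

1/84


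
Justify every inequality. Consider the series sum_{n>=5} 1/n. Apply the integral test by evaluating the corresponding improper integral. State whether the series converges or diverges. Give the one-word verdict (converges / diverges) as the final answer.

Let f(x) = 1/x. Then f is positive, continuous, and decreasing on [5, infinity), so the integral test applies.
Compute the improper integral int_{5}^infinity f(x) dx:
  antiderivative F(x) = log(x).
  As x -> infinity, log(x) -> infinity.
  So int = infinity - log(5) = infinity. By the integral test, the series diverges.

diverges


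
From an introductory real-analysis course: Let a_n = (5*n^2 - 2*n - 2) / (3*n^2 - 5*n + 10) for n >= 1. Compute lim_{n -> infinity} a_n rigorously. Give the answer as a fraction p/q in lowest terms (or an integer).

Divide numerator and denominator by n^2, the highest power:
numerator / n^2 = 5 - 2/n - 2/n^2
denominator / n^2 = 3 - 5/n + 10/n^2
As n -> infinity, all terms of the form c/n^k (k >= 1) tend to 0.
So numerator / n^2 -> 5 and denominator / n^2 -> 3.
Therefore lim a_n = 5/3.

5/3


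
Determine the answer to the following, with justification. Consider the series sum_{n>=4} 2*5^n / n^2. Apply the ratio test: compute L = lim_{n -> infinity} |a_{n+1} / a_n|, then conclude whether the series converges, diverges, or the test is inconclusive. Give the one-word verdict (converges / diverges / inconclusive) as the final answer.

Let a_n denote the general term. Form the ratio a_{n+1}/a_n and simplify:
a_{n+1}/a_n = 5*n^2/(n + 1)^2
Take the limit as n -> infinity: L = 5.
Since L = 5 > 1 (or L = infinity), the ratio test implies the series diverges.

diverges
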